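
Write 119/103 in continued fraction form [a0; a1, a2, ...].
[1; 6, 2, 3, 2]

Euclidean algorithm steps:
119 = 1 × 103 + 16
103 = 6 × 16 + 7
16 = 2 × 7 + 2
7 = 3 × 2 + 1
2 = 2 × 1 + 0
Continued fraction: [1; 6, 2, 3, 2]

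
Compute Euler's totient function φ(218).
108

218 = 2 × 109
φ(n) = n × ∏(1 - 1/p) for each prime p dividing n
φ(218) = 218 × (1 - 1/2) × (1 - 1/109) = 108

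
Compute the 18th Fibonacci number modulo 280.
64

Matrix identity: Q^n = [[F_(n+1), F_n], [F_n, F_(n-1)]] with Q = [[1,1],[1,0]].
n = 18 = 10010₂. Square-and-multiply, entries mod 280:
Q^1 = [[1,1],[1,0]]
Q^2 = (Q^1)² = [[2,1],[1,1]]
Q^4 = (Q^2)² = [[5,3],[3,2]]
Q^9 = (Q^4)²·Q = [[55,34],[34,21]]
Q^18 = (Q^9)² = [[261,64],[64,197]]
F_18 mod 280 = Q^18[0][1] = 64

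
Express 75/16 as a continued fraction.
[4; 1, 2, 5]

Euclidean algorithm steps:
75 = 4 × 16 + 11
16 = 1 × 11 + 5
11 = 2 × 5 + 1
5 = 5 × 1 + 0
Continued fraction: [4; 1, 2, 5]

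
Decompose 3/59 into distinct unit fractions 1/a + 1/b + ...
1/20 + 1/1180

Greedy algorithm:
3/59: ceiling(59/3) = 20, use 1/20
1/1180: ceiling(1180/1) = 1180, use 1/1180
Result: 3/59 = 1/20 + 1/1180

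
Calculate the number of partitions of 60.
966467

p(n) counts ways to write n as a sum of positive integers (order ignored).
Euler's pentagonal recurrence: p(k) = p(k-1) + p(k-2) - p(k-5) - p(k-7) + p(k-12) + p(k-15) - ... (offsets j(3j∓1)/2, signs ++--, p(0)=1, p(<0)=0).
DP table for k = 0..59: p(0)=1, p(1)=1, p(2)=2, p(3)=3, p(4)=5, p(5)=7, p(6)=11, p(7)=15, p(8)=22, p(9)=30, p(10)=42, p(11)=56, p(12)=77, p(13)=101, p(14)=135, p(15)=176, p(16)=231, p(17)=297, p(18)=385, p(19)=490, p(20)=627, p(21)=792, p(22)=1002, p(23)=1255, p(24)=1575, p(25)=1958, p(26)=2436, p(27)=3010, p(28)=3718, p(29)=4565, p(30)=5604, p(31)=6842, p(32)=8349, p(33)=10143, p(34)=12310, p(35)=14883, p(36)=17977, p(37)=21637, p(38)=26015, p(39)=31185, p(40)=37338, p(41)=44583, p(42)=53174, p(43)=63261, p(44)=75175, p(45)=89134, p(46)=105558, p(47)=124754, p(48)=147273, p(49)=173525, p(50)=204226, p(51)=239943, p(52)=281589, p(53)=329931, p(54)=386155, p(55)=451276, p(56)=526823, p(57)=614154, p(58)=715220, p(59)=831820.
Final step: p(60) = p(59) + p(58) - p(55) - p(53) + p(48) + p(45) - p(38) - p(34) + p(25) + p(20) - p(9) - p(3)
= 831820 + 715220 - 451276 - 329931 + 147273 + 89134 - 26015 - 12310 + 1958 + 627 - 30 - 3
= 966467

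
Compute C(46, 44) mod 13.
8

Using Lucas' theorem:
Write n=46 and k=44 in base 13:
n in base 13: [3, 7]
k in base 13: [3, 5]
C(46,44) mod 13 = ∏ C(n_i, k_i) mod 13
Digit binomials (mod 13): C(3,3) = 1; C(7,5) = 21 ≡ 8
Product: 1 × 8 = 8 ≡ 8 (mod 13)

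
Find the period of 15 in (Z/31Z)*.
10

31 is prime, so ord(15) divides φ(31) = 30.
Divisors of 30: 1, 2, 3, 5, 6, 10, 15, 30.
Repeated squaring: 15^1 ≡ 15, 15^2 ≡ 8, 15^4 ≡ 2, 15^8 ≡ 4, 15^16 ≡ 16 (mod 31).
Test 15^d mod 31 for each divisor d in increasing order:
15^1 ≡ 15
15^2 ≡ 8
15^3 = 15^2·15^1 ≡ 27
15^5 = 15^4·15^1 ≡ 30
15^6 = 15^4·15^2 ≡ 16
15^10 = 15^8·15^2 ≡ 1  ← first divisor giving 1
The order is 10.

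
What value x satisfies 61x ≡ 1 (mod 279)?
247

gcd(61, 279) = 1, so the inverse exists.
Extended Euclidean algorithm on (279, 61):
279 = 4 × 61 + 35  ⟹  35 = (1)·279 + (-4)·61
61 = 1 × 35 + 26  ⟹  26 = (-1)·279 + (5)·61
35 = 1 × 26 + 9  ⟹  9 = (2)·279 + (-9)·61
26 = 2 × 9 + 8  ⟹  8 = (-5)·279 + (23)·61
9 = 1 × 8 + 1  ⟹  1 = (7)·279 + (-32)·61
So (-32)·61 ≡ 1 (mod 279), i.e. 61^(-1) ≡ -32 ≡ 247 (mod 279).
Check: 61 × 247 = 15067 ≡ 1 (mod 279)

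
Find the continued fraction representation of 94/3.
[31; 3]

Euclidean algorithm steps:
94 = 31 × 3 + 1
3 = 3 × 1 + 0
Continued fraction: [31; 3]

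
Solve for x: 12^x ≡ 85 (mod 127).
53

Baby-step giant-step with step n = ⌈√127⌉ = 12.
Baby steps 12^j mod 127 (j:value) for j=0..11: 0:1, 1:12, 2:17, 3:77, 4:35, 5:39, 6:87, 7:28, 8:82, 9:95, 10:124, 11:91.
Giant-step multiplier: 12^(-12) ≡ 12^(126-12) = 12^114 ≡ 122 (mod 127).
Giant steps γ_i = 85·122^i mod 127: γ_0=85, γ_1=83, γ_2=93, γ_3=43, γ_4=39 (in table at j=5).
x = i·n + j = 4·12 + 5 = 53.
Check: 12^53 ≡ 85 (mod 127).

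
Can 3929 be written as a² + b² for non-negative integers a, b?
35² + 52² (a=35, b=52)

Factorization: 3929 = 3929
By Fermat: n is sum of two squares iff every prime p ≡ 3 (mod 4) appears to even power.
All primes ≡ 3 (mod 4) appear to even power.
Search a = 0, 1, 2, … for 3929 - a² a perfect square: first hit at a = 35: 3929 - 1225 = 2704 = 52².
3929 = 35² + 52² = 1225 + 2704 ✓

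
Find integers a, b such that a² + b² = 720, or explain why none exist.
12² + 24² (a=12, b=24)

Factorization: 720 = 2^4 × 3^2 × 5
By Fermat: n is sum of two squares iff every prime p ≡ 3 (mod 4) appears to even power.
All primes ≡ 3 (mod 4) appear to even power.
Search a = 0, 1, 2, … for 720 - a² a perfect square: first hit at a = 12: 720 - 144 = 576 = 24².
720 = 12² + 24² = 144 + 576 ✓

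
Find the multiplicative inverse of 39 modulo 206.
37

gcd(39, 206) = 1, so the inverse exists.
Extended Euclidean algorithm on (206, 39):
206 = 5 × 39 + 11  ⟹  11 = (1)·206 + (-5)·39
39 = 3 × 11 + 6  ⟹  6 = (-3)·206 + (16)·39
11 = 1 × 6 + 5  ⟹  5 = (4)·206 + (-21)·39
6 = 1 × 5 + 1  ⟹  1 = (-7)·206 + (37)·39
So (37)·39 ≡ 1 (mod 206), i.e. 39^(-1) ≡ 37 (mod 206).
Check: 39 × 37 = 1443 ≡ 1 (mod 206)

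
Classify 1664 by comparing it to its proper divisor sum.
abundant

Proper divisors of 1664: sum = 1 + 2 + 4 + 8 + 13 + 16 + 26 + 32 + 52 + 64 + 104 + 128 + 208 + 416 + 832 = 1906
Since 1906 > 1664, 1664 is abundant.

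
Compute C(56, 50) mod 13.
0

Using Lucas' theorem:
Write n=56 and k=50 in base 13:
n in base 13: [4, 4]
k in base 13: [3, 11]
C(56,50) mod 13 = ∏ C(n_i, k_i) mod 13
Digit binomials (mod 13): C(4,3) = 4; C(4,11) = 0 (k_i > n_i)
Product: 4 × 0 = 0 ≡ 0 (mod 13)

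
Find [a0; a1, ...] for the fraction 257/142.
[1; 1, 4, 3, 1, 6]

Euclidean algorithm steps:
257 = 1 × 142 + 115
142 = 1 × 115 + 27
115 = 4 × 27 + 7
27 = 3 × 7 + 6
7 = 1 × 6 + 1
6 = 6 × 1 + 0
Continued fraction: [1; 1, 4, 3, 1, 6]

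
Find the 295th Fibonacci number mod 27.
13

Matrix identity: Q^n = [[F_(n+1), F_n], [F_n, F_(n-1)]] with Q = [[1,1],[1,0]].
n = 295 = 100100111₂. Square-and-multiply, entries mod 27:
Q^1 = [[1,1],[1,0]]
Q^2 = (Q^1)² = [[2,1],[1,1]]
Q^4 = (Q^2)² = [[5,3],[3,2]]
Q^9 = (Q^4)²·Q = [[1,7],[7,21]]
Q^18 = (Q^9)² = [[23,19],[19,4]]
Q^36 = (Q^18)² = [[26,0],[0,26]]
Q^73 = (Q^36)²·Q = [[1,1],[1,0]]
Q^147 = (Q^73)²·Q = [[3,2],[2,1]]
Q^295 = (Q^147)²·Q = [[21,13],[13,8]]
F_295 mod 27 = Q^295[0][1] = 13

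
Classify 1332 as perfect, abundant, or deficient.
abundant

Proper divisors of 1332: sum = 1 + 2 + 3 + 4 + 6 + 9 + 12 + 18 + ... + 222 + 333 + 444 + 666 (17 divisors) = 2126
Since 2126 > 1332, 1332 is abundant.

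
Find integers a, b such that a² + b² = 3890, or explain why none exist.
13² + 61² (a=13, b=61)

Factorization: 3890 = 2 × 5 × 389
By Fermat: n is sum of two squares iff every prime p ≡ 3 (mod 4) appears to even power.
All primes ≡ 3 (mod 4) appear to even power.
Search a = 0, 1, 2, … for 3890 - a² a perfect square: first hit at a = 13: 3890 - 169 = 3721 = 61².
3890 = 13² + 61² = 169 + 3721 ✓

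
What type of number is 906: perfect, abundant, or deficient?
abundant

Proper divisors of 906: sum = 1 + 2 + 3 + 6 + 151 + 302 + 453 = 918
Since 918 > 906, 906 is abundant.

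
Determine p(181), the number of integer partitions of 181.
749474411781

p(n) counts ways to write n as a sum of positive integers (order ignored).
Euler's pentagonal recurrence: p(k) = p(k-1) + p(k-2) - p(k-5) - p(k-7) + p(k-12) + p(k-15) - ... (offsets j(3j∓1)/2, signs ++--, p(0)=1, p(<0)=0).
DP table for k = 0..180: p(0)=1, p(1)=1, p(2)=2, p(3)=3, p(4)=5, p(5)=7, p(6)=11, p(7)=15, p(8)=22, p(9)=30, p(10)=42, p(11)=56, p(12)=77, p(13)=101, p(14)=135, p(15)=176, p(16)=231, p(17)=297, p(18)=385, p(19)=490, p(20)=627, p(21)=792, p(22)=1002, p(23)=1255, p(24)=1575, p(25)=1958, p(26)=2436, p(27)=3010, p(28)=3718, p(29)=4565, p(30)=5604, p(31)=6842, p(32)=8349, p(33)=10143, p(34)=12310, p(35)=14883, p(36)=17977, p(37)=21637, p(38)=26015, p(39)=31185, p(40)=37338, p(41)=44583, p(42)=53174, p(43)=63261, p(44)=75175, p(45)=89134, p(46)=105558, p(47)=124754, p(48)=147273, p(49)=173525, p(50)=204226, p(51)=239943, p(52)=281589, p(53)=329931, p(54)=386155, p(55)=451276, p(56)=526823, p(57)=614154, p(58)=715220, p(59)=831820, p(60)=966467, p(61)=1121505, p(62)=1300156, p(63)=1505499, p(64)=1741630, p(65)=2012558, p(66)=2323520, p(67)=2679689, p(68)=3087735, p(69)=3554345, p(70)=4087968, p(71)=4697205, p(72)=5392783, p(73)=6185689, p(74)=7089500, p(75)=8118264, p(76)=9289091, p(77)=10619863, p(78)=12132164, p(79)=13848650, p(80)=15796476, p(81)=18004327, p(82)=20506255, p(83)=23338469, p(84)=26543660, p(85)=30167357, p(86)=34262962, p(87)=38887673, p(88)=44108109, p(89)=49995925, p(90)=56634173, p(91)=64112359, p(92)=72533807, p(93)=82010177, p(94)=92669720, p(95)=104651419, p(96)=118114304, p(97)=133230930, p(98)=150198136, p(99)=169229875, p(100)=190569292, p(101)=214481126, p(102)=241265379, p(103)=271248950, p(104)=304801365, p(105)=342325709, p(106)=384276336, p(107)=431149389, p(108)=483502844, p(109)=541946240, p(110)=607163746, p(111)=679903203, p(112)=761002156, p(113)=851376628, p(114)=952050665, p(115)=1064144451, p(116)=1188908248, p(117)=1327710076, p(118)=1482074143, p(119)=1653668665, p(120)=1844349560, p(121)=2056148051, p(122)=2291320912, p(123)=2552338241, p(124)=2841940500, p(125)=3163127352, p(126)=3519222692, p(127)=3913864295, p(128)=4351078600, p(129)=4835271870, p(130)=5371315400, p(131)=5964539504, p(132)=6620830889, p(133)=7346629512, p(134)=8149040695, p(135)=9035836076, p(136)=10015581680, p(137)=11097645016, p(138)=12292341831, p(139)=13610949895, p(140)=15065878135, p(141)=16670689208, p(142)=18440293320, p(143)=20390982757, p(144)=22540654445, p(145)=24908858009, p(146)=27517052599, p(147)=30388671978, p(148)=33549419497, p(149)=37027355200, p(150)=40853235313, p(151)=45060624582, p(152)=49686288421, p(153)=54770336324, p(154)=60356673280, p(155)=66493182097, p(156)=73232243759, p(157)=80630964769, p(158)=88751778802, p(159)=97662728555, p(160)=107438159466, p(161)=118159068427, p(162)=129913904637, p(163)=142798995930, p(164)=156919475295, p(165)=172389800255, p(166)=189334822579, p(167)=207890420102, p(168)=228204732751, p(169)=250438925115, p(170)=274768617130, p(171)=301384802048, p(172)=330495499613, p(173)=362326859895, p(174)=397125074750, p(175)=435157697830, p(176)=476715857290, p(177)=522115831195, p(178)=571701605655, p(179)=625846753120, p(180)=684957390936.
Final step: p(181) = p(180) + p(179) - p(176) - p(174) + p(169) + p(166) - p(159) - p(155) + p(146) + p(141) - p(130) - p(124) + p(111) + p(104) - p(89) - p(81) + p(64) + p(55) - p(36) - p(26) + p(5)
= 684957390936 + 625846753120 - 476715857290 - 397125074750 + 250438925115 + 189334822579 - 97662728555 - 66493182097 + 27517052599 + 16670689208 - 5371315400 - 2841940500 + 679903203 + 304801365 - 49995925 - 18004327 + 1741630 + 451276 - 17977 - 2436 + 7
= 749474411781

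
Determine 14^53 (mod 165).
104

Repeated squaring. Binary of 53 = 110101.
14^1 ≡ 14 (mod 165); 14^2 ≡ 31 (mod 165); 14^4 ≡ 136 (mod 165); 14^8 ≡ 16 (mod 165); 14^16 ≡ 91 (mod 165); 14^32 ≡ 31 (mod 165)
14^53 = 14^1 × 14^4 × 14^16 × 14^32 ≡ 104 (mod 165)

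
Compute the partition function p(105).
342325709

p(n) counts ways to write n as a sum of positive integers (order ignored).
Euler's pentagonal recurrence: p(k) = p(k-1) + p(k-2) - p(k-5) - p(k-7) + p(k-12) + p(k-15) - ... (offsets j(3j∓1)/2, signs ++--, p(0)=1, p(<0)=0).
DP table for k = 0..104: p(0)=1, p(1)=1, p(2)=2, p(3)=3, p(4)=5, p(5)=7, p(6)=11, p(7)=15, p(8)=22, p(9)=30, p(10)=42, p(11)=56, p(12)=77, p(13)=101, p(14)=135, p(15)=176, p(16)=231, p(17)=297, p(18)=385, p(19)=490, p(20)=627, p(21)=792, p(22)=1002, p(23)=1255, p(24)=1575, p(25)=1958, p(26)=2436, p(27)=3010, p(28)=3718, p(29)=4565, p(30)=5604, p(31)=6842, p(32)=8349, p(33)=10143, p(34)=12310, p(35)=14883, p(36)=17977, p(37)=21637, p(38)=26015, p(39)=31185, p(40)=37338, p(41)=44583, p(42)=53174, p(43)=63261, p(44)=75175, p(45)=89134, p(46)=105558, p(47)=124754, p(48)=147273, p(49)=173525, p(50)=204226, p(51)=239943, p(52)=281589, p(53)=329931, p(54)=386155, p(55)=451276, p(56)=526823, p(57)=614154, p(58)=715220, p(59)=831820, p(60)=966467, p(61)=1121505, p(62)=1300156, p(63)=1505499, p(64)=1741630, p(65)=2012558, p(66)=2323520, p(67)=2679689, p(68)=3087735, p(69)=3554345, p(70)=4087968, p(71)=4697205, p(72)=5392783, p(73)=6185689, p(74)=7089500, p(75)=8118264, p(76)=9289091, p(77)=10619863, p(78)=12132164, p(79)=13848650, p(80)=15796476, p(81)=18004327, p(82)=20506255, p(83)=23338469, p(84)=26543660, p(85)=30167357, p(86)=34262962, p(87)=38887673, p(88)=44108109, p(89)=49995925, p(90)=56634173, p(91)=64112359, p(92)=72533807, p(93)=82010177, p(94)=92669720, p(95)=104651419, p(96)=118114304, p(97)=133230930, p(98)=150198136, p(99)=169229875, p(100)=190569292, p(101)=214481126, p(102)=241265379, p(103)=271248950, p(104)=304801365.
Final step: p(105) = p(104) + p(103) - p(100) - p(98) + p(93) + p(90) - p(83) - p(79) + p(70) + p(65) - p(54) - p(48) + p(35) + p(28) - p(13) - p(5)
= 304801365 + 271248950 - 190569292 - 150198136 + 82010177 + 56634173 - 23338469 - 13848650 + 4087968 + 2012558 - 386155 - 147273 + 14883 + 3718 - 101 - 7
= 342325709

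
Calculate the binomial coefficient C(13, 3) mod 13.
0

Using Lucas' theorem:
Write n=13 and k=3 in base 13:
n in base 13: [1, 0]
k in base 13: [0, 3]
C(13,3) mod 13 = ∏ C(n_i, k_i) mod 13
Digit binomials (mod 13): C(1,0) = 1; C(0,3) = 0 (k_i > n_i)
Product: 1 × 0 = 0 ≡ 0 (mod 13)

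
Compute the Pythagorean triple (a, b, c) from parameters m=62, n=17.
(3555, 2108, 4133)

Euclid's formula: a = m² - n², b = 2mn, c = m² + n²
m = 62, n = 17
a = 62² - 17² = 3844 - 289 = 3555
b = 2 × 62 × 17 = 2108
c = 62² + 17² = 3844 + 289 = 4133
Verification: 3555² + 2108² = 12638025 + 4443664 = 17081689 = 4133² ✓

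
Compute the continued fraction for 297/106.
[2; 1, 4, 21]

Euclidean algorithm steps:
297 = 2 × 106 + 85
106 = 1 × 85 + 21
85 = 4 × 21 + 1
21 = 21 × 1 + 0
Continued fraction: [2; 1, 4, 21]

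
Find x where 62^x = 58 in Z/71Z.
62

Baby-step giant-step with step n = ⌈√71⌉ = 9.
Baby steps 62^j mod 71 (j:value) for j=0..8: 0:1, 1:62, 2:10, 3:52, 4:29, 5:23, 6:6, 7:17, 8:60.
Giant-step multiplier: 62^(-9) ≡ 62^(70-9) = 62^61 ≡ 33 (mod 71).
Giant steps γ_i = 58·33^i mod 71: γ_0=58, γ_1=68, γ_2=43, γ_3=70, γ_4=38, γ_5=47, γ_6=60 (in table at j=8).
x = i·n + j = 6·9 + 8 = 62.
Check: 62^62 ≡ 58 (mod 71).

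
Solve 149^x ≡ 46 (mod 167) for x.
25

Baby-step giant-step with step n = ⌈√167⌉ = 13.
Baby steps 149^j mod 167 (j:value) for j=0..12: 0:1, 1:149, 2:157, 3:13, 4:100, 5:37, 6:2, 7:131, 8:147, 9:26, 10:33, 11:74, 12:4.
Giant-step multiplier: 149^(-13) ≡ 149^(166-13) = 149^153 ≡ 109 (mod 167).
Giant steps γ_i = 46·109^i mod 167: γ_0=46, γ_1=4 (in table at j=12).
x = i·n + j = 1·13 + 12 = 25.
Check: 149^25 ≡ 46 (mod 167).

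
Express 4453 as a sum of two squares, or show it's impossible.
22² + 63² (a=22, b=63)

Factorization: 4453 = 61 × 73
By Fermat: n is sum of two squares iff every prime p ≡ 3 (mod 4) appears to even power.
All primes ≡ 3 (mod 4) appear to even power.
Search a = 0, 1, 2, … for 4453 - a² a perfect square: first hit at a = 22: 4453 - 484 = 3969 = 63².
4453 = 22² + 63² = 484 + 3969 ✓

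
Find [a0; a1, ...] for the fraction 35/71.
[0; 2, 35]

Euclidean algorithm steps:
35 = 0 × 71 + 35
71 = 2 × 35 + 1
35 = 35 × 1 + 0
Continued fraction: [0; 2, 35]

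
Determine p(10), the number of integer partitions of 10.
42

p(n) counts ways to write n as a sum of positive integers (order ignored).
Examples: 10; 9 + 1; 8 + 2; 8 + 1 + 1; 7 + 3; ... (42 total)
p(10) = 42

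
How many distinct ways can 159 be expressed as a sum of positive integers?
97662728555

p(n) counts ways to write n as a sum of positive integers (order ignored).
Euler's pentagonal recurrence: p(k) = p(k-1) + p(k-2) - p(k-5) - p(k-7) + p(k-12) + p(k-15) - ... (offsets j(3j∓1)/2, signs ++--, p(0)=1, p(<0)=0).
DP table for k = 0..158: p(0)=1, p(1)=1, p(2)=2, p(3)=3, p(4)=5, p(5)=7, p(6)=11, p(7)=15, p(8)=22, p(9)=30, p(10)=42, p(11)=56, p(12)=77, p(13)=101, p(14)=135, p(15)=176, p(16)=231, p(17)=297, p(18)=385, p(19)=490, p(20)=627, p(21)=792, p(22)=1002, p(23)=1255, p(24)=1575, p(25)=1958, p(26)=2436, p(27)=3010, p(28)=3718, p(29)=4565, p(30)=5604, p(31)=6842, p(32)=8349, p(33)=10143, p(34)=12310, p(35)=14883, p(36)=17977, p(37)=21637, p(38)=26015, p(39)=31185, p(40)=37338, p(41)=44583, p(42)=53174, p(43)=63261, p(44)=75175, p(45)=89134, p(46)=105558, p(47)=124754, p(48)=147273, p(49)=173525, p(50)=204226, p(51)=239943, p(52)=281589, p(53)=329931, p(54)=386155, p(55)=451276, p(56)=526823, p(57)=614154, p(58)=715220, p(59)=831820, p(60)=966467, p(61)=1121505, p(62)=1300156, p(63)=1505499, p(64)=1741630, p(65)=2012558, p(66)=2323520, p(67)=2679689, p(68)=3087735, p(69)=3554345, p(70)=4087968, p(71)=4697205, p(72)=5392783, p(73)=6185689, p(74)=7089500, p(75)=8118264, p(76)=9289091, p(77)=10619863, p(78)=12132164, p(79)=13848650, p(80)=15796476, p(81)=18004327, p(82)=20506255, p(83)=23338469, p(84)=26543660, p(85)=30167357, p(86)=34262962, p(87)=38887673, p(88)=44108109, p(89)=49995925, p(90)=56634173, p(91)=64112359, p(92)=72533807, p(93)=82010177, p(94)=92669720, p(95)=104651419, p(96)=118114304, p(97)=133230930, p(98)=150198136, p(99)=169229875, p(100)=190569292, p(101)=214481126, p(102)=241265379, p(103)=271248950, p(104)=304801365, p(105)=342325709, p(106)=384276336, p(107)=431149389, p(108)=483502844, p(109)=541946240, p(110)=607163746, p(111)=679903203, p(112)=761002156, p(113)=851376628, p(114)=952050665, p(115)=1064144451, p(116)=1188908248, p(117)=1327710076, p(118)=1482074143, p(119)=1653668665, p(120)=1844349560, p(121)=2056148051, p(122)=2291320912, p(123)=2552338241, p(124)=2841940500, p(125)=3163127352, p(126)=3519222692, p(127)=3913864295, p(128)=4351078600, p(129)=4835271870, p(130)=5371315400, p(131)=5964539504, p(132)=6620830889, p(133)=7346629512, p(134)=8149040695, p(135)=9035836076, p(136)=10015581680, p(137)=11097645016, p(138)=12292341831, p(139)=13610949895, p(140)=15065878135, p(141)=16670689208, p(142)=18440293320, p(143)=20390982757, p(144)=22540654445, p(145)=24908858009, p(146)=27517052599, p(147)=30388671978, p(148)=33549419497, p(149)=37027355200, p(150)=40853235313, p(151)=45060624582, p(152)=49686288421, p(153)=54770336324, p(154)=60356673280, p(155)=66493182097, p(156)=73232243759, p(157)=80630964769, p(158)=88751778802.
Final step: p(159) = p(158) + p(157) - p(154) - p(152) + p(147) + p(144) - p(137) - p(133) + p(124) + p(119) - p(108) - p(102) + p(89) + p(82) - p(67) - p(59) + p(42) + p(33) - p(14) - p(4)
= 88751778802 + 80630964769 - 60356673280 - 49686288421 + 30388671978 + 22540654445 - 11097645016 - 7346629512 + 2841940500 + 1653668665 - 483502844 - 241265379 + 49995925 + 20506255 - 2679689 - 831820 + 53174 + 10143 - 135 - 5
= 97662728555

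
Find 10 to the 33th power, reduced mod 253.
252

Repeated squaring. Binary of 33 = 100001.
10^1 ≡ 10 (mod 253); 10^2 ≡ 100 (mod 253); 10^4 ≡ 133 (mod 253); 10^8 ≡ 232 (mod 253); 10^16 ≡ 188 (mod 253); 10^32 ≡ 177 (mod 253)
10^33 = 10^1 × 10^32 ≡ 252 (mod 253)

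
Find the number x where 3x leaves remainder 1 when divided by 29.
10

gcd(3, 29) = 1, so the inverse exists.
Extended Euclidean algorithm on (29, 3):
29 = 9 × 3 + 2  ⟹  2 = (1)·29 + (-9)·3
3 = 1 × 2 + 1  ⟹  1 = (-1)·29 + (10)·3
So (10)·3 ≡ 1 (mod 29), i.e. 3^(-1) ≡ 10 (mod 29).
Check: 3 × 10 = 30 ≡ 1 (mod 29)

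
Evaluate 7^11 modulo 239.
156

Repeated squaring. Binary of 11 = 1011.
7^1 ≡ 7 (mod 239); 7^2 ≡ 49 (mod 239); 7^4 ≡ 11 (mod 239); 7^8 ≡ 121 (mod 239)
7^11 = 7^1 × 7^2 × 7^8 ≡ 156 (mod 239)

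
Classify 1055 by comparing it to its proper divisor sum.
deficient

Proper divisors of 1055: sum = 1 + 5 + 211 = 217
Since 217 < 1055, 1055 is deficient.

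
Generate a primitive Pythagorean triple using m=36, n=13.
(1127, 936, 1465)

Euclid's formula: a = m² - n², b = 2mn, c = m² + n²
m = 36, n = 13
a = 36² - 13² = 1296 - 169 = 1127
b = 2 × 36 × 13 = 936
c = 36² + 13² = 1296 + 169 = 1465
Verification: 1127² + 936² = 1270129 + 876096 = 2146225 = 1465² ✓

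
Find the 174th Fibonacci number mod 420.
272

Matrix identity: Q^n = [[F_(n+1), F_n], [F_n, F_(n-1)]] with Q = [[1,1],[1,0]].
n = 174 = 10101110₂. Square-and-multiply, entries mod 420:
Q^1 = [[1,1],[1,0]]
Q^2 = (Q^1)² = [[2,1],[1,1]]
Q^5 = (Q^2)²·Q = [[8,5],[5,3]]
Q^10 = (Q^5)² = [[89,55],[55,34]]
Q^21 = (Q^10)²·Q = [[71,26],[26,45]]
Q^43 = (Q^21)²·Q = [[333,257],[257,76]]
Q^87 = (Q^43)²·Q = [[231,118],[118,113]]
Q^174 = (Q^87)² = [[85,272],[272,233]]
F_174 mod 420 = Q^174[0][1] = 272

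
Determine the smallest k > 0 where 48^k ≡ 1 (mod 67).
66

67 is prime, so ord(48) divides φ(67) = 66.
Divisors of 66: 1, 2, 3, 6, 11, 22, 33, 66.
Repeated squaring: 48^1 ≡ 48, 48^2 ≡ 26, 48^4 ≡ 6, 48^8 ≡ 36, 48^16 ≡ 23, 48^32 ≡ 60, 48^64 ≡ 49 (mod 67).
Test 48^d mod 67 for each divisor d in increasing order:
48^1 ≡ 48
48^2 ≡ 26
48^3 = 48^2·48^1 ≡ 42
48^6 = 48^4·48^2 ≡ 22
48^11 = 48^8·48^2·48^1 ≡ 38
48^22 = 48^16·48^4·48^2 ≡ 37
48^33 = 48^32·48^1 ≡ 66
48^66 = 48^64·48^2 ≡ 1  ← first divisor giving 1
The order is 66.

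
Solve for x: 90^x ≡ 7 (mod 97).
49

Baby-step giant-step with step n = ⌈√97⌉ = 10.
Baby steps 90^j mod 97 (j:value) for j=0..9: 0:1, 1:90, 2:49, 3:45, 4:73, 5:71, 6:85, 7:84, 8:91, 9:42.
Giant-step multiplier: 90^(-10) ≡ 90^(96-10) = 90^86 ≡ 32 (mod 97).
Giant steps γ_i = 7·32^i mod 97: γ_0=7, γ_1=30, γ_2=87, γ_3=68, γ_4=42 (in table at j=9).
x = i·n + j = 4·10 + 9 = 49.
Check: 90^49 ≡ 7 (mod 97).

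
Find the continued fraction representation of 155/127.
[1; 4, 1, 1, 6, 2]

Euclidean algorithm steps:
155 = 1 × 127 + 28
127 = 4 × 28 + 15
28 = 1 × 15 + 13
15 = 1 × 13 + 2
13 = 6 × 2 + 1
2 = 2 × 1 + 0
Continued fraction: [1; 4, 1, 1, 6, 2]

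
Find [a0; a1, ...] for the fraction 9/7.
[1; 3, 2]

Euclidean algorithm steps:
9 = 1 × 7 + 2
7 = 3 × 2 + 1
2 = 2 × 1 + 0
Continued fraction: [1; 3, 2]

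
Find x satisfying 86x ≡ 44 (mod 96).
x ≡ 34 (mod 48)

gcd(86, 96) = 2, which divides 44, so solutions exist.
Divide through by 2: 43x ≡ 22 (mod 48).
Find 43^(-1) mod 48 by the extended Euclidean algorithm:
48 = 1 × 43 + 5  ⟹  5 = (1)·48 + (-1)·43
43 = 8 × 5 + 3  ⟹  3 = (-8)·48 + (9)·43
5 = 1 × 3 + 2  ⟹  2 = (9)·48 + (-10)·43
3 = 1 × 2 + 1  ⟹  1 = (-17)·48 + (19)·43
So (19)·43 ≡ 1 (mod 48), i.e. 43^(-1) ≡ 19 (mod 48).
x ≡ 19 × 22 = 418 ≡ 34 (mod 48).
Check: 86 × 34 = 2924 ≡ 44 (mod 96).
x ≡ 34 (mod 48), giving 2 solutions mod 96.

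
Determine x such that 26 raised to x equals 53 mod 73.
47

Baby-step giant-step with step n = ⌈√73⌉ = 9.
Baby steps 26^j mod 73 (j:value) for j=0..8: 0:1, 1:26, 2:19, 3:56, 4:69, 5:42, 6:70, 7:68, 8:16.
Giant-step multiplier: 26^(-9) ≡ 26^(72-9) = 26^63 ≡ 63 (mod 73).
Giant steps γ_i = 53·63^i mod 73: γ_0=53, γ_1=54, γ_2=44, γ_3=71, γ_4=20, γ_5=19 (in table at j=2).
x = i·n + j = 5·9 + 2 = 47.
Check: 26^47 ≡ 53 (mod 73).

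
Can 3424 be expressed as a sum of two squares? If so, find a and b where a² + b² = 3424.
Not possible

Factorization: 3424 = 2^5 × 107
By Fermat: n is sum of two squares iff every prime p ≡ 3 (mod 4) appears to even power.
Prime(s) ≡ 3 (mod 4) with odd exponent: [(107, 1)]
Therefore 3424 cannot be expressed as a² + b².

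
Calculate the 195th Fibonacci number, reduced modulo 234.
92

Matrix identity: Q^n = [[F_(n+1), F_n], [F_n, F_(n-1)]] with Q = [[1,1],[1,0]].
n = 195 = 11000011₂. Square-and-multiply, entries mod 234:
Q^1 = [[1,1],[1,0]]
Q^3 = (Q^1)²·Q = [[3,2],[2,1]]
Q^6 = (Q^3)² = [[13,8],[8,5]]
Q^12 = (Q^6)² = [[233,144],[144,89]]
Q^24 = (Q^12)² = [[145,36],[36,109]]
Q^48 = (Q^24)² = [[91,18],[18,73]]
Q^97 = (Q^48)²·Q = [[91,181],[181,144]]
Q^195 = (Q^97)²·Q = [[39,92],[92,181]]
F_195 mod 234 = Q^195[0][1] = 92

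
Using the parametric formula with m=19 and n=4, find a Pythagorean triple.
(345, 152, 377)

Euclid's formula: a = m² - n², b = 2mn, c = m² + n²
m = 19, n = 4
a = 19² - 4² = 361 - 16 = 345
b = 2 × 19 × 4 = 152
c = 19² + 4² = 361 + 16 = 377
Verification: 345² + 152² = 119025 + 23104 = 142129 = 377² ✓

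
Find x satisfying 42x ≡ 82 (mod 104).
x ≡ 49 (mod 52)

gcd(42, 104) = 2, which divides 82, so solutions exist.
Divide through by 2: 21x ≡ 41 (mod 52).
Find 21^(-1) mod 52 by the extended Euclidean algorithm:
52 = 2 × 21 + 10  ⟹  10 = (1)·52 + (-2)·21
21 = 2 × 10 + 1  ⟹  1 = (-2)·52 + (5)·21
So (5)·21 ≡ 1 (mod 52), i.e. 21^(-1) ≡ 5 (mod 52).
x ≡ 5 × 41 = 205 ≡ 49 (mod 52).
Check: 42 × 49 = 2058 ≡ 82 (mod 104).
x ≡ 49 (mod 52), giving 2 solutions mod 104.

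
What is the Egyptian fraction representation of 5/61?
1/13 + 1/199 + 1/52603 + 1/4150560811 + 1/34454310087467394631

Greedy algorithm:
5/61: ceiling(61/5) = 13, use 1/13
4/793: ceiling(793/4) = 199, use 1/199
3/157807: ceiling(157807/3) = 52603, use 1/52603
2/8301121621: ceiling(8301121621/2) = 4150560811, use 1/4150560811
1/34454310087467394631: ceiling(34454310087467394631/1) = 34454310087467394631, use 1/34454310087467394631
Result: 5/61 = 1/13 + 1/199 + 1/52603 + 1/4150560811 + 1/34454310087467394631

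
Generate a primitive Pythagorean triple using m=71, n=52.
(2337, 7384, 7745)

Euclid's formula: a = m² - n², b = 2mn, c = m² + n²
m = 71, n = 52
a = 71² - 52² = 5041 - 2704 = 2337
b = 2 × 71 × 52 = 7384
c = 71² + 52² = 5041 + 2704 = 7745
Verification: 2337² + 7384² = 5461569 + 54523456 = 59985025 = 7745² ✓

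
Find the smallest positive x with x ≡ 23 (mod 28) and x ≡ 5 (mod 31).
191

Using Chinese Remainder Theorem:
M = 28 × 31 = 868
M1 = 31, M2 = 28
y1 = 31^(-1) mod 28 = 19
y2 = 28^(-1) mod 31 = 10
x = (23×31×19 + 5×28×10) mod 868 = 191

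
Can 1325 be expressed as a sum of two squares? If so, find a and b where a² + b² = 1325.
10² + 35² (a=10, b=35)

Factorization: 1325 = 5^2 × 53
By Fermat: n is sum of two squares iff every prime p ≡ 3 (mod 4) appears to even power.
All primes ≡ 3 (mod 4) appear to even power.
Search a = 0, 1, 2, … for 1325 - a² a perfect square: first hit at a = 10: 1325 - 100 = 1225 = 35².
1325 = 10² + 35² = 100 + 1225 ✓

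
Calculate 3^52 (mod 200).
41

Repeated squaring. Binary of 52 = 110100.
3^1 ≡ 3 (mod 200); 3^2 ≡ 9 (mod 200); 3^4 ≡ 81 (mod 200); 3^8 ≡ 161 (mod 200); 3^16 ≡ 121 (mod 200); 3^32 ≡ 41 (mod 200)
3^52 = 3^4 × 3^16 × 3^32 ≡ 41 (mod 200)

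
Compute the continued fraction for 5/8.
[0; 1, 1, 1, 2]

Euclidean algorithm steps:
5 = 0 × 8 + 5
8 = 1 × 5 + 3
5 = 1 × 3 + 2
3 = 1 × 2 + 1
2 = 2 × 1 + 0
Continued fraction: [0; 1, 1, 1, 2]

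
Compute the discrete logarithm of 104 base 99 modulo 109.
70

Baby-step giant-step with step n = ⌈√109⌉ = 11.
Baby steps 99^j mod 109 (j:value) for j=0..10: 0:1, 1:99, 2:100, 3:90, 4:81, 5:62, 6:34, 7:96, 8:21, 9:8, 10:29.
Giant-step multiplier: 99^(-11) ≡ 99^(108-11) = 99^97 ≡ 56 (mod 109).
Giant steps γ_i = 104·56^i mod 109: γ_0=104, γ_1=47, γ_2=16, γ_3=24, γ_4=36, γ_5=54, γ_6=81 (in table at j=4).
x = i·n + j = 6·11 + 4 = 70.
Check: 99^70 ≡ 104 (mod 109).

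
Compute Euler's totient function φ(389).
388

389 = 389
φ(n) = n × ∏(1 - 1/p) for each prime p dividing n
φ(389) = 389 × (1 - 1/389) = 388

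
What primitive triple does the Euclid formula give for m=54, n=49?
(515, 5292, 5317)

Euclid's formula: a = m² - n², b = 2mn, c = m² + n²
m = 54, n = 49
a = 54² - 49² = 2916 - 2401 = 515
b = 2 × 54 × 49 = 5292
c = 54² + 49² = 2916 + 2401 = 5317
Verification: 515² + 5292² = 265225 + 28005264 = 28270489 = 5317² ✓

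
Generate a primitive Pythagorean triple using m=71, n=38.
(3597, 5396, 6485)

Euclid's formula: a = m² - n², b = 2mn, c = m² + n²
m = 71, n = 38
a = 71² - 38² = 5041 - 1444 = 3597
b = 2 × 71 × 38 = 5396
c = 71² + 38² = 5041 + 1444 = 6485
Verification: 3597² + 5396² = 12938409 + 29116816 = 42055225 = 6485² ✓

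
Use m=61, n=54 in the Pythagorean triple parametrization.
(805, 6588, 6637)

Euclid's formula: a = m² - n², b = 2mn, c = m² + n²
m = 61, n = 54
a = 61² - 54² = 3721 - 2916 = 805
b = 2 × 61 × 54 = 6588
c = 61² + 54² = 3721 + 2916 = 6637
Verification: 805² + 6588² = 648025 + 43401744 = 44049769 = 6637² ✓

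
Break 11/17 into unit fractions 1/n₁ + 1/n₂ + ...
1/2 + 1/7 + 1/238

Greedy algorithm:
11/17: ceiling(17/11) = 2, use 1/2
5/34: ceiling(34/5) = 7, use 1/7
1/238: ceiling(238/1) = 238, use 1/238
Result: 11/17 = 1/2 + 1/7 + 1/238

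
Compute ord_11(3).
5

11 is prime, so ord(3) divides φ(11) = 10.
Divisors of 10: 1, 2, 5, 10.
Repeated squaring: 3^1 ≡ 3, 3^2 ≡ 9, 3^4 ≡ 4, 3^8 ≡ 5 (mod 11).
Test 3^d mod 11 for each divisor d in increasing order:
3^1 ≡ 3
3^2 ≡ 9
3^5 = 3^4·3^1 ≡ 1  ← first divisor giving 1
The order is 5.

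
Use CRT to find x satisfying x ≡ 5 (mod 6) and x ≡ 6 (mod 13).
71

Using Chinese Remainder Theorem:
M = 6 × 13 = 78
M1 = 13, M2 = 6
y1 = 13^(-1) mod 6 = 1
y2 = 6^(-1) mod 13 = 11
x = (5×13×1 + 6×6×11) mod 78 = 71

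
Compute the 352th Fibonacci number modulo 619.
180

Matrix identity: Q^n = [[F_(n+1), F_n], [F_n, F_(n-1)]] with Q = [[1,1],[1,0]].
n = 352 = 101100000₂. Square-and-multiply, entries mod 619:
Q^1 = [[1,1],[1,0]]
Q^2 = (Q^1)² = [[2,1],[1,1]]
Q^5 = (Q^2)²·Q = [[8,5],[5,3]]
Q^11 = (Q^5)²·Q = [[144,89],[89,55]]
Q^22 = (Q^11)² = [[183,379],[379,423]]
Q^44 = (Q^22)² = [[96,25],[25,71]]
Q^88 = (Q^44)² = [[556,461],[461,95]]
Q^176 = (Q^88)² = [[459,515],[515,563]]
Q^352 = (Q^176)² = [[514,180],[180,334]]
F_352 mod 619 = Q^352[0][1] = 180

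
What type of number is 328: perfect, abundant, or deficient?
deficient

Proper divisors of 328: sum = 1 + 2 + 4 + 8 + 41 + 82 + 164 = 302
Since 302 < 328, 328 is deficient.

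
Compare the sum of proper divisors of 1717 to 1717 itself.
deficient

Proper divisors of 1717: sum = 1 + 17 + 101 = 119
Since 119 < 1717, 1717 is deficient.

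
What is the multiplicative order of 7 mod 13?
12

13 is prime, so ord(7) divides φ(13) = 12.
Divisors of 12: 1, 2, 3, 4, 6, 12.
Repeated squaring: 7^1 ≡ 7, 7^2 ≡ 10, 7^4 ≡ 9, 7^8 ≡ 3 (mod 13).
Test 7^d mod 13 for each divisor d in increasing order:
7^1 ≡ 7
7^2 ≡ 10
7^3 = 7^2·7^1 ≡ 5
7^4 ≡ 9
7^6 = 7^4·7^2 ≡ 12
7^12 = 7^8·7^4 ≡ 1  ← first divisor giving 1
The order is 12.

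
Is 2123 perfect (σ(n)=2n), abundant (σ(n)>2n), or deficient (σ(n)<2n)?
deficient

Proper divisors of 2123: sum = 1 + 11 + 193 = 205
Since 205 < 2123, 2123 is deficient.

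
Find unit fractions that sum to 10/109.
1/11 + 1/1199

Greedy algorithm:
10/109: ceiling(109/10) = 11, use 1/11
1/1199: ceiling(1199/1) = 1199, use 1/1199
Result: 10/109 = 1/11 + 1/1199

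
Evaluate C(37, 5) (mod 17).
0

Using Lucas' theorem:
Write n=37 and k=5 in base 17:
n in base 17: [2, 3]
k in base 17: [0, 5]
C(37,5) mod 17 = ∏ C(n_i, k_i) mod 17
Digit binomials (mod 17): C(2,0) = 1; C(3,5) = 0 (k_i > n_i)
Product: 1 × 0 = 0 ≡ 0 (mod 17)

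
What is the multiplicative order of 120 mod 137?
68

137 is prime, so ord(120) divides φ(137) = 136.
Divisors of 136: 1, 2, 4, 8, 17, 34, 68, 136.
Repeated squaring: 120^1 ≡ 120, 120^2 ≡ 15, 120^4 ≡ 88, 120^8 ≡ 72, 120^16 ≡ 115, 120^32 ≡ 73, 120^64 ≡ 123, 120^128 ≡ 59 (mod 137).
Test 120^d mod 137 for each divisor d in increasing order:
120^1 ≡ 120
120^2 ≡ 15
120^4 ≡ 88
120^8 ≡ 72
120^17 = 120^16·120^1 ≡ 100
120^34 = 120^32·120^2 ≡ 136
120^68 = 120^64·120^4 ≡ 1  ← first divisor giving 1
The order is 68.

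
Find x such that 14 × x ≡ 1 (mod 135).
29

gcd(14, 135) = 1, so the inverse exists.
Extended Euclidean algorithm on (135, 14):
135 = 9 × 14 + 9  ⟹  9 = (1)·135 + (-9)·14
14 = 1 × 9 + 5  ⟹  5 = (-1)·135 + (10)·14
9 = 1 × 5 + 4  ⟹  4 = (2)·135 + (-19)·14
5 = 1 × 4 + 1  ⟹  1 = (-3)·135 + (29)·14
So (29)·14 ≡ 1 (mod 135), i.e. 14^(-1) ≡ 29 (mod 135).
Check: 14 × 29 = 406 ≡ 1 (mod 135)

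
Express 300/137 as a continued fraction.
[2; 5, 3, 1, 2, 2]

Euclidean algorithm steps:
300 = 2 × 137 + 26
137 = 5 × 26 + 7
26 = 3 × 7 + 5
7 = 1 × 5 + 2
5 = 2 × 2 + 1
2 = 2 × 1 + 0
Continued fraction: [2; 5, 3, 1, 2, 2]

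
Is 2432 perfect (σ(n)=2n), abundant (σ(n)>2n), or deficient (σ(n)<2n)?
abundant

Proper divisors of 2432: sum = 1 + 2 + 4 + 8 + 16 + 19 + 32 + 38 + 64 + 76 + 128 + 152 + 304 + 608 + 1216 = 2668
Since 2668 > 2432, 2432 is abundant.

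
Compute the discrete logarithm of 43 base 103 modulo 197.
86

Baby-step giant-step with step n = ⌈√197⌉ = 15.
Baby steps 103^j mod 197 (j:value) for j=0..14: 0:1, 1:103, 2:168, 3:165, 4:53, 5:140, 6:39, 7:77, 8:51, 9:131, 10:97, 11:141, 12:142, 13:48, 14:19.
Giant-step multiplier: 103^(-15) ≡ 103^(196-15) = 103^181 ≡ 106 (mod 197).
Giant steps γ_i = 43·106^i mod 197: γ_0=43, γ_1=27, γ_2=104, γ_3=189, γ_4=137, γ_5=141 (in table at j=11).
x = i·n + j = 5·15 + 11 = 86.
Check: 103^86 ≡ 43 (mod 197).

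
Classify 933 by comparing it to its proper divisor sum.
deficient

Proper divisors of 933: sum = 1 + 3 + 311 = 315
Since 315 < 933, 933 is deficient.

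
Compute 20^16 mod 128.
0

Repeated squaring. Binary of 16 = 10000.
20^1 ≡ 20 (mod 128); 20^2 ≡ 16 (mod 128); 20^4 ≡ 0 (mod 128); 20^8 ≡ 0 (mod 128); 20^16 ≡ 0 (mod 128)
20^16 = 20^16 ≡ 0 (mod 128)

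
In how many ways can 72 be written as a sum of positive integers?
5392783

p(n) counts ways to write n as a sum of positive integers (order ignored).
Euler's pentagonal recurrence: p(k) = p(k-1) + p(k-2) - p(k-5) - p(k-7) + p(k-12) + p(k-15) - ... (offsets j(3j∓1)/2, signs ++--, p(0)=1, p(<0)=0).
DP table for k = 0..71: p(0)=1, p(1)=1, p(2)=2, p(3)=3, p(4)=5, p(5)=7, p(6)=11, p(7)=15, p(8)=22, p(9)=30, p(10)=42, p(11)=56, p(12)=77, p(13)=101, p(14)=135, p(15)=176, p(16)=231, p(17)=297, p(18)=385, p(19)=490, p(20)=627, p(21)=792, p(22)=1002, p(23)=1255, p(24)=1575, p(25)=1958, p(26)=2436, p(27)=3010, p(28)=3718, p(29)=4565, p(30)=5604, p(31)=6842, p(32)=8349, p(33)=10143, p(34)=12310, p(35)=14883, p(36)=17977, p(37)=21637, p(38)=26015, p(39)=31185, p(40)=37338, p(41)=44583, p(42)=53174, p(43)=63261, p(44)=75175, p(45)=89134, p(46)=105558, p(47)=124754, p(48)=147273, p(49)=173525, p(50)=204226, p(51)=239943, p(52)=281589, p(53)=329931, p(54)=386155, p(55)=451276, p(56)=526823, p(57)=614154, p(58)=715220, p(59)=831820, p(60)=966467, p(61)=1121505, p(62)=1300156, p(63)=1505499, p(64)=1741630, p(65)=2012558, p(66)=2323520, p(67)=2679689, p(68)=3087735, p(69)=3554345, p(70)=4087968, p(71)=4697205.
Final step: p(72) = p(71) + p(70) - p(67) - p(65) + p(60) + p(57) - p(50) - p(46) + p(37) + p(32) - p(21) - p(15) + p(2)
= 4697205 + 4087968 - 2679689 - 2012558 + 966467 + 614154 - 204226 - 105558 + 21637 + 8349 - 792 - 176 + 2
= 5392783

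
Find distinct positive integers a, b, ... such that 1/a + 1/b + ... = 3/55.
1/19 + 1/523 + 1/546535

Greedy algorithm:
3/55: ceiling(55/3) = 19, use 1/19
2/1045: ceiling(1045/2) = 523, use 1/523
1/546535: ceiling(546535/1) = 546535, use 1/546535
Result: 3/55 = 1/19 + 1/523 + 1/546535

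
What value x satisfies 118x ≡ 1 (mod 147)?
76

gcd(118, 147) = 1, so the inverse exists.
Extended Euclidean algorithm on (147, 118):
147 = 1 × 118 + 29  ⟹  29 = (1)·147 + (-1)·118
118 = 4 × 29 + 2  ⟹  2 = (-4)·147 + (5)·118
29 = 14 × 2 + 1  ⟹  1 = (57)·147 + (-71)·118
So (-71)·118 ≡ 1 (mod 147), i.e. 118^(-1) ≡ -71 ≡ 76 (mod 147).
Check: 118 × 76 = 8968 ≡ 1 (mod 147)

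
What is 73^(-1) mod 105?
82

gcd(73, 105) = 1, so the inverse exists.
Extended Euclidean algorithm on (105, 73):
105 = 1 × 73 + 32  ⟹  32 = (1)·105 + (-1)·73
73 = 2 × 32 + 9  ⟹  9 = (-2)·105 + (3)·73
32 = 3 × 9 + 5  ⟹  5 = (7)·105 + (-10)·73
9 = 1 × 5 + 4  ⟹  4 = (-9)·105 + (13)·73
5 = 1 × 4 + 1  ⟹  1 = (16)·105 + (-23)·73
So (-23)·73 ≡ 1 (mod 105), i.e. 73^(-1) ≡ -23 ≡ 82 (mod 105).
Check: 73 × 82 = 5986 ≡ 1 (mod 105)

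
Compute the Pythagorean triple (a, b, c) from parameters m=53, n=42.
(1045, 4452, 4573)

Euclid's formula: a = m² - n², b = 2mn, c = m² + n²
m = 53, n = 42
a = 53² - 42² = 2809 - 1764 = 1045
b = 2 × 53 × 42 = 4452
c = 53² + 42² = 2809 + 1764 = 4573
Verification: 1045² + 4452² = 1092025 + 19820304 = 20912329 = 4573² ✓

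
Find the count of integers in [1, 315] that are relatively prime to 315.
144

315 = 3^2 × 5 × 7
φ(n) = n × ∏(1 - 1/p) for each prime p dividing n
φ(315) = 315 × (1 - 1/3) × (1 - 1/5) × (1 - 1/7) = 144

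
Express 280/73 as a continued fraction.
[3; 1, 5, 12]

Euclidean algorithm steps:
280 = 3 × 73 + 61
73 = 1 × 61 + 12
61 = 5 × 12 + 1
12 = 12 × 1 + 0
Continued fraction: [3; 1, 5, 12]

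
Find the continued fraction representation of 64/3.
[21; 3]

Euclidean algorithm steps:
64 = 21 × 3 + 1
3 = 3 × 1 + 0
Continued fraction: [21; 3]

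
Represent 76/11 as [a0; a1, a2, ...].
[6; 1, 10]

Euclidean algorithm steps:
76 = 6 × 11 + 10
11 = 1 × 10 + 1
10 = 10 × 1 + 0
Continued fraction: [6; 1, 10]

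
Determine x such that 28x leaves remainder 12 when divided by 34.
x ≡ 15 (mod 17)

gcd(28, 34) = 2, which divides 12, so solutions exist.
Divide through by 2: 14x ≡ 6 (mod 17).
Find 14^(-1) mod 17 by the extended Euclidean algorithm:
17 = 1 × 14 + 3  ⟹  3 = (1)·17 + (-1)·14
14 = 4 × 3 + 2  ⟹  2 = (-4)·17 + (5)·14
3 = 1 × 2 + 1  ⟹  1 = (5)·17 + (-6)·14
So (-6)·14 ≡ 1 (mod 17), i.e. 14^(-1) ≡ -6 ≡ 11 (mod 17).
x ≡ 11 × 6 = 66 ≡ 15 (mod 17).
Check: 28 × 15 = 420 ≡ 12 (mod 34).
x ≡ 15 (mod 17), giving 2 solutions mod 34.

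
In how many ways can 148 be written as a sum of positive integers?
33549419497

p(n) counts ways to write n as a sum of positive integers (order ignored).
Euler's pentagonal recurrence: p(k) = p(k-1) + p(k-2) - p(k-5) - p(k-7) + p(k-12) + p(k-15) - ... (offsets j(3j∓1)/2, signs ++--, p(0)=1, p(<0)=0).
DP table for k = 0..147: p(0)=1, p(1)=1, p(2)=2, p(3)=3, p(4)=5, p(5)=7, p(6)=11, p(7)=15, p(8)=22, p(9)=30, p(10)=42, p(11)=56, p(12)=77, p(13)=101, p(14)=135, p(15)=176, p(16)=231, p(17)=297, p(18)=385, p(19)=490, p(20)=627, p(21)=792, p(22)=1002, p(23)=1255, p(24)=1575, p(25)=1958, p(26)=2436, p(27)=3010, p(28)=3718, p(29)=4565, p(30)=5604, p(31)=6842, p(32)=8349, p(33)=10143, p(34)=12310, p(35)=14883, p(36)=17977, p(37)=21637, p(38)=26015, p(39)=31185, p(40)=37338, p(41)=44583, p(42)=53174, p(43)=63261, p(44)=75175, p(45)=89134, p(46)=105558, p(47)=124754, p(48)=147273, p(49)=173525, p(50)=204226, p(51)=239943, p(52)=281589, p(53)=329931, p(54)=386155, p(55)=451276, p(56)=526823, p(57)=614154, p(58)=715220, p(59)=831820, p(60)=966467, p(61)=1121505, p(62)=1300156, p(63)=1505499, p(64)=1741630, p(65)=2012558, p(66)=2323520, p(67)=2679689, p(68)=3087735, p(69)=3554345, p(70)=4087968, p(71)=4697205, p(72)=5392783, p(73)=6185689, p(74)=7089500, p(75)=8118264, p(76)=9289091, p(77)=10619863, p(78)=12132164, p(79)=13848650, p(80)=15796476, p(81)=18004327, p(82)=20506255, p(83)=23338469, p(84)=26543660, p(85)=30167357, p(86)=34262962, p(87)=38887673, p(88)=44108109, p(89)=49995925, p(90)=56634173, p(91)=64112359, p(92)=72533807, p(93)=82010177, p(94)=92669720, p(95)=104651419, p(96)=118114304, p(97)=133230930, p(98)=150198136, p(99)=169229875, p(100)=190569292, p(101)=214481126, p(102)=241265379, p(103)=271248950, p(104)=304801365, p(105)=342325709, p(106)=384276336, p(107)=431149389, p(108)=483502844, p(109)=541946240, p(110)=607163746, p(111)=679903203, p(112)=761002156, p(113)=851376628, p(114)=952050665, p(115)=1064144451, p(116)=1188908248, p(117)=1327710076, p(118)=1482074143, p(119)=1653668665, p(120)=1844349560, p(121)=2056148051, p(122)=2291320912, p(123)=2552338241, p(124)=2841940500, p(125)=3163127352, p(126)=3519222692, p(127)=3913864295, p(128)=4351078600, p(129)=4835271870, p(130)=5371315400, p(131)=5964539504, p(132)=6620830889, p(133)=7346629512, p(134)=8149040695, p(135)=9035836076, p(136)=10015581680, p(137)=11097645016, p(138)=12292341831, p(139)=13610949895, p(140)=15065878135, p(141)=16670689208, p(142)=18440293320, p(143)=20390982757, p(144)=22540654445, p(145)=24908858009, p(146)=27517052599, p(147)=30388671978.
Final step: p(148) = p(147) + p(146) - p(143) - p(141) + p(136) + p(133) - p(126) - p(122) + p(113) + p(108) - p(97) - p(91) + p(78) + p(71) - p(56) - p(48) + p(31) + p(22) - p(3)
= 30388671978 + 27517052599 - 20390982757 - 16670689208 + 10015581680 + 7346629512 - 3519222692 - 2291320912 + 851376628 + 483502844 - 133230930 - 64112359 + 12132164 + 4697205 - 526823 - 147273 + 6842 + 1002 - 3
= 33549419497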